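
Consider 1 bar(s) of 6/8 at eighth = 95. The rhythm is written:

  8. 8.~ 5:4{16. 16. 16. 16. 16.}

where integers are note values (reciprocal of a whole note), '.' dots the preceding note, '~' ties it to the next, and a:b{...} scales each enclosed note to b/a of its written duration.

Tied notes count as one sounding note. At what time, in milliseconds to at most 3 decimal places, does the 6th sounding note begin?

1. 0.0ms @ 0 + 947.368ms (3/2)
2. 947.368ms @ 3/2 + 1326.316ms (21/10)
3. 2273.684ms @ 18/5 + 378.947ms (3/5)
4. 2652.632ms @ 21/5 + 378.947ms (3/5)
5. 3031.579ms @ 24/5 + 378.947ms (3/5)
6. 3410.526ms @ 27/5 + 378.947ms (3/5)

note 6 onset = 27/5b = 3410.526ms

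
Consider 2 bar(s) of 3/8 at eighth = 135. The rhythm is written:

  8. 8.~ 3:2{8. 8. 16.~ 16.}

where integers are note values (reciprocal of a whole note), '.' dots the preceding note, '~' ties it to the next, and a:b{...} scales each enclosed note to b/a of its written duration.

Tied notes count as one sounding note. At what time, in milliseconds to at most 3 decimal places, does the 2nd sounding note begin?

note 2 onset = 3/2b = 666.667ms

1. 0.0ms @ 0 + 666.667ms (3/2)
2. 666.667ms @ 3/2 + 1111.111ms (5/2)
3. 1777.778ms @ 4 + 444.444ms (1)
4. 2222.222ms @ 5 + 444.444ms (1)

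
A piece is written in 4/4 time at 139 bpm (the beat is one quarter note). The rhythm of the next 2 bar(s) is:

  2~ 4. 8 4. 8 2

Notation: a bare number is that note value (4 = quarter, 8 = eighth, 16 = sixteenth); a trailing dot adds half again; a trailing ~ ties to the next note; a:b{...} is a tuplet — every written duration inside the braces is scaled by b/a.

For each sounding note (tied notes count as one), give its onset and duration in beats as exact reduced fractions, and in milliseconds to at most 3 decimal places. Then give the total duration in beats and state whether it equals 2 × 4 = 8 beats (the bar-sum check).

1) 0.0ms=0b +1510.791ms=7/2b
2) 1510.791ms=7/2b +215.827ms=1/2b
3) 1726.619ms=4b +647.482ms=3/2b
4) 2374.101ms=11/2b +215.827ms=1/2b
5) 2589.928ms=6b +863.309ms=2b
Σ=8b of 8 (139bpm 4/4) — PASS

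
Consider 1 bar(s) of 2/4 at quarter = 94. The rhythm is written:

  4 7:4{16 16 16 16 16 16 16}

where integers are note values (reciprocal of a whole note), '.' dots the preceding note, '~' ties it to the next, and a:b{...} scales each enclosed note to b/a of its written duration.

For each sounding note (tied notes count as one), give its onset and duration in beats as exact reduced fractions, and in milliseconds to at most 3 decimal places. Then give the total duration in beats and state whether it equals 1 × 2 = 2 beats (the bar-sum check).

1) 0.0ms=0b +638.298ms=1b
2) 638.298ms=1b +91.185ms=1/7b
3) 729.483ms=8/7b +91.185ms=1/7b
4) 820.669ms=9/7b +91.185ms=1/7b
5) 911.854ms=10/7b +91.185ms=1/7b
6) 1003.04ms=11/7b +91.185ms=1/7b
7) 1094.225ms=12/7b +91.185ms=1/7b
8) 1185.41ms=13/7b +91.185ms=1/7b
Σ=2b of 2 (94bpm 2/4) — PASS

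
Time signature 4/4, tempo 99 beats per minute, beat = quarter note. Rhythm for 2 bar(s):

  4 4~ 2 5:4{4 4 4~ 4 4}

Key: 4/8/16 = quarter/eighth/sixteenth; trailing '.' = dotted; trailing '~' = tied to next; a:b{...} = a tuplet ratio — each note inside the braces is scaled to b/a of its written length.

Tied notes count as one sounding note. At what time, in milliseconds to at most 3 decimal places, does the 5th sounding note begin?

1. 0.0ms @ 0 + 606.061ms (1)
2. 606.061ms @ 1 + 1818.182ms (3)
3. 2424.242ms @ 4 + 484.848ms (4/5)
4. 2909.091ms @ 24/5 + 484.848ms (4/5)
5. 3393.939ms @ 28/5 + 969.697ms (8/5)
6. 4363.636ms @ 36/5 + 484.848ms (4/5)

note 5 onset = 28/5b = 3393.939ms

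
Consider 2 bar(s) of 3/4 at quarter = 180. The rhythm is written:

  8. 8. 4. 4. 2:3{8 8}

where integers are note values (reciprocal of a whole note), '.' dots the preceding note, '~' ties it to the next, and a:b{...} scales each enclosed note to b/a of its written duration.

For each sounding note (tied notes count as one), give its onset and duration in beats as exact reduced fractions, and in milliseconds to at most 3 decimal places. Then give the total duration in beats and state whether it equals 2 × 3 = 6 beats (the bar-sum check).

1) 0.0ms=0b +250.0ms=3/4b
2) 250.0ms=3/4b +250.0ms=3/4b
3) 500.0ms=3/2b +500.0ms=3/2b
4) 1000.0ms=3b +500.0ms=3/2b
5) 1500.0ms=9/2b +250.0ms=3/4b
6) 1750.0ms=21/4b +250.0ms=3/4b
Σ=6b of 6 (180bpm 3/4) — PASS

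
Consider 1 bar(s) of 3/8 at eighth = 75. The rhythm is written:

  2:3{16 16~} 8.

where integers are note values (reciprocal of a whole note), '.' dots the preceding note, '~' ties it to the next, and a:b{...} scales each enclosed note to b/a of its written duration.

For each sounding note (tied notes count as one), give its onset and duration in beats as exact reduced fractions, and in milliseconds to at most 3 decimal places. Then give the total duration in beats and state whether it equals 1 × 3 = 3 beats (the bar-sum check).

1) 0.0ms=0b +600.0ms=3/4b
2) 600.0ms=3/4b +1800.0ms=9/4b
Σ=3b of 3 (75bpm 3/8) — PASS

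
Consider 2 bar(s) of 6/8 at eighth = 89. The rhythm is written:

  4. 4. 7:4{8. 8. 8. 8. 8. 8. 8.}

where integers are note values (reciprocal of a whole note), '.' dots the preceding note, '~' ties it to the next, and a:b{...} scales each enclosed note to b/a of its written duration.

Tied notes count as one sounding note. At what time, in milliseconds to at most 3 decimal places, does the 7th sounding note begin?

1. 0.0ms @ 0 + 2022.472ms (3)
2. 2022.472ms @ 3 + 2022.472ms (3)
3. 4044.944ms @ 6 + 577.849ms (6/7)
4. 4622.793ms @ 48/7 + 577.849ms (6/7)
5. 5200.642ms @ 54/7 + 577.849ms (6/7)
6. 5778.491ms @ 60/7 + 577.849ms (6/7)
7. 6356.34ms @ 66/7 + 577.849ms (6/7)
8. 6934.189ms @ 72/7 + 577.849ms (6/7)
9. 7512.039ms @ 78/7 + 577.849ms (6/7)

note 7 onset = 66/7b = 6356.34ms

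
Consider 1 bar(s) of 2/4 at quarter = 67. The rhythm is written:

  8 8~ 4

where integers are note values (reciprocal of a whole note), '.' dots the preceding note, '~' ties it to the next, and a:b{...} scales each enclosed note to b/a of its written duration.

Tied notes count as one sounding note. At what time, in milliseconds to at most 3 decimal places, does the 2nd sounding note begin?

note 2 onset = 1/2b = 447.761ms

1. 0.0ms @ 0 + 447.761ms (1/2)
2. 447.761ms @ 1/2 + 1343.284ms (3/2)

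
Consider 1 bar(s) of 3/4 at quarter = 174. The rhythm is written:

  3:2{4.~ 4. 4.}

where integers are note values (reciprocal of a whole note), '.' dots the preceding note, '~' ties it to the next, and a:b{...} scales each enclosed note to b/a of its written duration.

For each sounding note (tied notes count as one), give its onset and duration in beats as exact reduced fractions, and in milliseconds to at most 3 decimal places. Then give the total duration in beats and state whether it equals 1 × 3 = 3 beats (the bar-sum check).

1) 0.0ms=0b +689.655ms=2b
2) 689.655ms=2b +344.828ms=1b
Σ=3b of 3 (174bpm 3/4) — PASS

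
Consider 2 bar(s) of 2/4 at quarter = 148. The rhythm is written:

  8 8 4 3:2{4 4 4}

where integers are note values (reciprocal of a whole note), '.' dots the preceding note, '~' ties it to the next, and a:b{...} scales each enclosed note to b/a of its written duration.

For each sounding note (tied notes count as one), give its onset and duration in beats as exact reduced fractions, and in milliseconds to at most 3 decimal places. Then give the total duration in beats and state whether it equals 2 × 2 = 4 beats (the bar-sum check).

1) 0.0ms=0b +202.703ms=1/2b
2) 202.703ms=1/2b +202.703ms=1/2b
3) 405.405ms=1b +405.405ms=1b
4) 810.811ms=2b +270.27ms=2/3b
5) 1081.081ms=8/3b +270.27ms=2/3b
6) 1351.351ms=10/3b +270.27ms=2/3b
Σ=4b of 4 (148bpm 2/4) — PASS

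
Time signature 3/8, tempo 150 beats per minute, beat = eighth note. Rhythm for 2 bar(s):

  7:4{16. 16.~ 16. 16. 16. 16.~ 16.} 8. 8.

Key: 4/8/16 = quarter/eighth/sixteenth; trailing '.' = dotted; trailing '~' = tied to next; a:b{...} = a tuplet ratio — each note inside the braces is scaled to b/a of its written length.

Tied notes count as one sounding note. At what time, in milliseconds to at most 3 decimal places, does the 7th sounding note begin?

note 7 onset = 9/2b = 1800.0ms

1. 0.0ms @ 0 + 171.429ms (3/7)
2. 171.429ms @ 3/7 + 342.857ms (6/7)
3. 514.286ms @ 9/7 + 171.429ms (3/7)
4. 685.714ms @ 12/7 + 171.429ms (3/7)
5. 857.143ms @ 15/7 + 342.857ms (6/7)
6. 1200.0ms @ 3 + 600.0ms (3/2)
7. 1800.0ms @ 9/2 + 600.0ms (3/2)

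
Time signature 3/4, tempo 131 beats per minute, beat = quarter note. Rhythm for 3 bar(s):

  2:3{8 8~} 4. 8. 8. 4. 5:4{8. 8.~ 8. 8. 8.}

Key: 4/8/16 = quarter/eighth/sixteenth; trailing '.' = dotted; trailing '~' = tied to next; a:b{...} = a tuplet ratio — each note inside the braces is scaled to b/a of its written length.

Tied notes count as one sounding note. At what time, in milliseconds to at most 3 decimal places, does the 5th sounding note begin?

note 5 onset = 9/2b = 2061.069ms

1. 0.0ms @ 0 + 343.511ms (3/4)
2. 343.511ms @ 3/4 + 1030.534ms (9/4)
3. 1374.046ms @ 3 + 343.511ms (3/4)
4. 1717.557ms @ 15/4 + 343.511ms (3/4)
5. 2061.069ms @ 9/2 + 687.023ms (3/2)
6. 2748.092ms @ 6 + 274.809ms (3/5)
7. 3022.901ms @ 33/5 + 549.618ms (6/5)
8. 3572.519ms @ 39/5 + 274.809ms (3/5)
9. 3847.328ms @ 42/5 + 274.809ms (3/5)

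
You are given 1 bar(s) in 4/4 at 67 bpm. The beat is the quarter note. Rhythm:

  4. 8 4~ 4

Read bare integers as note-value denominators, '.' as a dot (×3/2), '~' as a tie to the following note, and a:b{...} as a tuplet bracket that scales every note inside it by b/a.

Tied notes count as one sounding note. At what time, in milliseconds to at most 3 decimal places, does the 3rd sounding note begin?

1. 0.0ms @ 0 + 1343.284ms (3/2)
2. 1343.284ms @ 3/2 + 447.761ms (1/2)
3. 1791.045ms @ 2 + 1791.045ms (2)

note 3 onset = 2b = 1791.045ms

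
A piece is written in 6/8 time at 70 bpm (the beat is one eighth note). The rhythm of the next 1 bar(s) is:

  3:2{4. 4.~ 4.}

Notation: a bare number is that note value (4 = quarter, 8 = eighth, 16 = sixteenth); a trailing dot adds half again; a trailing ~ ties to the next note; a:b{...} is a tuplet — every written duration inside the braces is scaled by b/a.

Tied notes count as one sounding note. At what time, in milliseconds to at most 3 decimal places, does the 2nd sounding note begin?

note 2 onset = 2b = 1714.286ms

1. 0.0ms @ 0 + 1714.286ms (2)
2. 1714.286ms @ 2 + 3428.571ms (4)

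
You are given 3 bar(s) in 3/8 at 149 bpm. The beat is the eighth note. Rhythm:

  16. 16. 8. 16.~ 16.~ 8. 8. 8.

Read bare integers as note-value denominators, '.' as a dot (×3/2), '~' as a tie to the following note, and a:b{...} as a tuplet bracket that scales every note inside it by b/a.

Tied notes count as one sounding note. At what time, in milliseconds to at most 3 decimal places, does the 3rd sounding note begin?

1. 0.0ms @ 0 + 302.013ms (3/4)
2. 302.013ms @ 3/4 + 302.013ms (3/4)
3. 604.027ms @ 3/2 + 604.027ms (3/2)
4. 1208.054ms @ 3 + 1208.054ms (3)
5. 2416.107ms @ 6 + 604.027ms (3/2)
6. 3020.134ms @ 15/2 + 604.027ms (3/2)

note 3 onset = 3/2b = 604.027ms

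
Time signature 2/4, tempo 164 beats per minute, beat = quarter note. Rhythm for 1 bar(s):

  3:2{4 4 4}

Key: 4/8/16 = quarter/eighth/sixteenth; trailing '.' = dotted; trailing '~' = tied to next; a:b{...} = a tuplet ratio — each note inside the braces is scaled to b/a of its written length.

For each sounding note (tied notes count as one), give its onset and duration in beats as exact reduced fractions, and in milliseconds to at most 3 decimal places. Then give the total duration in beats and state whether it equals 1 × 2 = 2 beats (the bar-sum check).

1) 0.0ms=0b +243.902ms=2/3b
2) 243.902ms=2/3b +243.902ms=2/3b
3) 487.805ms=4/3b +243.902ms=2/3b
Σ=2b of 2 (164bpm 2/4) — PASS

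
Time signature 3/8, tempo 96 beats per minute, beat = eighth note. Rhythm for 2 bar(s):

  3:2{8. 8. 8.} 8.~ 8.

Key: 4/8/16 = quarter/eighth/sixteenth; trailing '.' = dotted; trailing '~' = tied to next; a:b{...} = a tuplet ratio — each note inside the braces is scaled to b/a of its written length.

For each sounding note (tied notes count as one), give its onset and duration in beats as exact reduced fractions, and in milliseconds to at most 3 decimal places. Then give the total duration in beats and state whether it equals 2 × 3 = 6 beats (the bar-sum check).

1) 0.0ms=0b +625.0ms=1b
2) 625.0ms=1b +625.0ms=1b
3) 1250.0ms=2b +625.0ms=1b
4) 1875.0ms=3b +1875.0ms=3b
Σ=6b of 6 (96bpm 3/8) — PASS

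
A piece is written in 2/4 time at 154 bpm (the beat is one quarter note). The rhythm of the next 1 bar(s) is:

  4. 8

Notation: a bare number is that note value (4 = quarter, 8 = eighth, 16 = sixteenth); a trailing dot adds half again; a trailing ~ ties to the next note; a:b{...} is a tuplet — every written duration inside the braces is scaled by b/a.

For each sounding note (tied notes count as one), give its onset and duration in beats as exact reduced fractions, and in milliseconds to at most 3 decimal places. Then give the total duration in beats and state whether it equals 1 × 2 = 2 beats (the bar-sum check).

1) 0.0ms=0b +584.416ms=3/2b
2) 584.416ms=3/2b +194.805ms=1/2b
Σ=2b of 2 (154bpm 2/4) — PASS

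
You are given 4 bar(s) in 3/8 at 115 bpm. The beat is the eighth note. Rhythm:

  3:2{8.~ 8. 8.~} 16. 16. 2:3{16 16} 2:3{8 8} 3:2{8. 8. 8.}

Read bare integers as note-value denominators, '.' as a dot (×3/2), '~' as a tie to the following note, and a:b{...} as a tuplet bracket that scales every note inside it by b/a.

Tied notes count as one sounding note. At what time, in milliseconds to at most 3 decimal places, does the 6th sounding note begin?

note 6 onset = 6b = 3130.435ms

1. 0.0ms @ 0 + 1043.478ms (2)
2. 1043.478ms @ 2 + 913.043ms (7/4)
3. 1956.522ms @ 15/4 + 391.304ms (3/4)
4. 2347.826ms @ 9/2 + 391.304ms (3/4)
5. 2739.13ms @ 21/4 + 391.304ms (3/4)
6. 3130.435ms @ 6 + 782.609ms (3/2)
7. 3913.043ms @ 15/2 + 782.609ms (3/2)
8. 4695.652ms @ 9 + 521.739ms (1)
9. 5217.391ms @ 10 + 521.739ms (1)
10. 5739.13ms @ 11 + 521.739ms (1)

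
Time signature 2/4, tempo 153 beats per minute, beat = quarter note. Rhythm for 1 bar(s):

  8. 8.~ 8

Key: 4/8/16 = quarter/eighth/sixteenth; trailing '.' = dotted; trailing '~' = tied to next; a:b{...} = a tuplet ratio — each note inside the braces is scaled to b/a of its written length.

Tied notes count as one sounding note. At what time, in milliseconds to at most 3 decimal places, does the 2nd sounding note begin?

note 2 onset = 3/4b = 294.118ms

1. 0.0ms @ 0 + 294.118ms (3/4)
2. 294.118ms @ 3/4 + 490.196ms (5/4)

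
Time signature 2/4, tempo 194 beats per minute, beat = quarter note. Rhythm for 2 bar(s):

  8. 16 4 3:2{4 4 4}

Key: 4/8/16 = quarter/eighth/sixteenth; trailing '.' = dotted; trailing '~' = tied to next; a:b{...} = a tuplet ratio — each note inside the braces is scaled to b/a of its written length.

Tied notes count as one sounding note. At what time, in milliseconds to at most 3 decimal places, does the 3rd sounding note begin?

1. 0.0ms @ 0 + 231.959ms (3/4)
2. 231.959ms @ 3/4 + 77.32ms (1/4)
3. 309.278ms @ 1 + 309.278ms (1)
4. 618.557ms @ 2 + 206.186ms (2/3)
5. 824.742ms @ 8/3 + 206.186ms (2/3)
6. 1030.928ms @ 10/3 + 206.186ms (2/3)

note 3 onset = 1b = 309.278ms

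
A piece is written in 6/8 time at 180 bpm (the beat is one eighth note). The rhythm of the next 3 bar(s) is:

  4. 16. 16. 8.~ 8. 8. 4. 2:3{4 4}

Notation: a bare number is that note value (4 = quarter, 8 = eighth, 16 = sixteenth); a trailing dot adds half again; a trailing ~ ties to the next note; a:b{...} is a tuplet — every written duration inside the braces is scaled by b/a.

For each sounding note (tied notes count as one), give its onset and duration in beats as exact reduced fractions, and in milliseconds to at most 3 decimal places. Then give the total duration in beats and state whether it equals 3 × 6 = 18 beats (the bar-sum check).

1) 0.0ms=0b +1000.0ms=3b
2) 1000.0ms=3b +250.0ms=3/4b
3) 1250.0ms=15/4b +250.0ms=3/4b
4) 1500.0ms=9/2b +1000.0ms=3b
5) 2500.0ms=15/2b +500.0ms=3/2b
6) 3000.0ms=9b +1000.0ms=3b
7) 4000.0ms=12b +1000.0ms=3b
8) 5000.0ms=15b +1000.0ms=3b
Σ=18b of 18 (180bpm 6/8) — PASS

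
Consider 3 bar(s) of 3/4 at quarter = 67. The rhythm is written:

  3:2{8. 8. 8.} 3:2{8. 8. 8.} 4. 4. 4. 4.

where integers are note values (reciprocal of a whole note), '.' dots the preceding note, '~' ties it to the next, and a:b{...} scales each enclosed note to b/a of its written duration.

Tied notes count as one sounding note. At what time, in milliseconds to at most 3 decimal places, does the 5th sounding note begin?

1. 0.0ms @ 0 + 447.761ms (1/2)
2. 447.761ms @ 1/2 + 447.761ms (1/2)
3. 895.522ms @ 1 + 447.761ms (1/2)
4. 1343.284ms @ 3/2 + 447.761ms (1/2)
5. 1791.045ms @ 2 + 447.761ms (1/2)
6. 2238.806ms @ 5/2 + 447.761ms (1/2)
7. 2686.567ms @ 3 + 1343.284ms (3/2)
8. 4029.851ms @ 9/2 + 1343.284ms (3/2)
9. 5373.134ms @ 6 + 1343.284ms (3/2)
10. 6716.418ms @ 15/2 + 1343.284ms (3/2)

note 5 onset = 2b = 1791.045ms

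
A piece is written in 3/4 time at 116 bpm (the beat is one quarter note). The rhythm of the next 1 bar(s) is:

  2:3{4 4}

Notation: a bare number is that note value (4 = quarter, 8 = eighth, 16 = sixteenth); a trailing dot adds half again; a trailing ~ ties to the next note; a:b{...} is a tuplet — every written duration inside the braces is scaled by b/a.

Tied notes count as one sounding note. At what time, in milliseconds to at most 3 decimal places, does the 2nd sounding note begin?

note 2 onset = 3/2b = 775.862ms

1. 0.0ms @ 0 + 775.862ms (3/2)
2. 775.862ms @ 3/2 + 775.862ms (3/2)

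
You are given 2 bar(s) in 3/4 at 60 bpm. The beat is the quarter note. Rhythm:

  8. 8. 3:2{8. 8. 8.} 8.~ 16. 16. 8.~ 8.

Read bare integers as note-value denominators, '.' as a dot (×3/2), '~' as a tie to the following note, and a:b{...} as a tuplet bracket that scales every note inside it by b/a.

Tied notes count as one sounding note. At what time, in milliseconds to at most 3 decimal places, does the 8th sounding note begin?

note 8 onset = 9/2b = 4500.0ms

1. 0.0ms @ 0 + 750.0ms (3/4)
2. 750.0ms @ 3/4 + 750.0ms (3/4)
3. 1500.0ms @ 3/2 + 500.0ms (1/2)
4. 2000.0ms @ 2 + 500.0ms (1/2)
5. 2500.0ms @ 5/2 + 500.0ms (1/2)
6. 3000.0ms @ 3 + 1125.0ms (9/8)
7. 4125.0ms @ 33/8 + 375.0ms (3/8)
8. 4500.0ms @ 9/2 + 1500.0ms (3/2)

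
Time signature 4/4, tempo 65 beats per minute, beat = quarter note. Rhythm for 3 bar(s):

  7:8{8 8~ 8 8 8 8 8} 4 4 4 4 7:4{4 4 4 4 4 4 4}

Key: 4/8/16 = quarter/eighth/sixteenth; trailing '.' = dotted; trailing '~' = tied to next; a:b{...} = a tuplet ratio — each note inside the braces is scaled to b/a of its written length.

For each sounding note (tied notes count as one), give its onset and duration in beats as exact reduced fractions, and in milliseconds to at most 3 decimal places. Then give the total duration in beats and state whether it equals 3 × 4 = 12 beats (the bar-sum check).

1) 0.0ms=0b +527.473ms=4/7b
2) 527.473ms=4/7b +1054.945ms=8/7b
3) 1582.418ms=12/7b +527.473ms=4/7b
4) 2109.89ms=16/7b +527.473ms=4/7b
5) 2637.363ms=20/7b +527.473ms=4/7b
6) 3164.835ms=24/7b +527.473ms=4/7b
7) 3692.308ms=4b +923.077ms=1b
8) 4615.385ms=5b +923.077ms=1b
9) 5538.462ms=6b +923.077ms=1b
10) 6461.538ms=7b +923.077ms=1b
11) 7384.615ms=8b +527.473ms=4/7b
12) 7912.088ms=60/7b +527.473ms=4/7b
13) 8439.56ms=64/7b +527.473ms=4/7b
14) 8967.033ms=68/7b +527.473ms=4/7b
15) 9494.505ms=72/7b +527.473ms=4/7b
16) 10021.978ms=76/7b +527.473ms=4/7b
17) 10549.451ms=80/7b +527.473ms=4/7b
Σ=12b of 12 (65bpm 4/4) — PASS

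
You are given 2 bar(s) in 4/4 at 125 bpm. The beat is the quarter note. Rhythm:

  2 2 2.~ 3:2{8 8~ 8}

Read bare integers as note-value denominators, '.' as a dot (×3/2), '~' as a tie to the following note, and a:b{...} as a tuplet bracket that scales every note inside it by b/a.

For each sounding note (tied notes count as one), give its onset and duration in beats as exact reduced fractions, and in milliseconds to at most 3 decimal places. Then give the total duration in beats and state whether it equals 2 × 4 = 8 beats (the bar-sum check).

1) 0.0ms=0b +960.0ms=2b
2) 960.0ms=2b +960.0ms=2b
3) 1920.0ms=4b +1600.0ms=10/3b
4) 3520.0ms=22/3b +320.0ms=2/3b
Σ=8b of 8 (125bpm 4/4) — PASS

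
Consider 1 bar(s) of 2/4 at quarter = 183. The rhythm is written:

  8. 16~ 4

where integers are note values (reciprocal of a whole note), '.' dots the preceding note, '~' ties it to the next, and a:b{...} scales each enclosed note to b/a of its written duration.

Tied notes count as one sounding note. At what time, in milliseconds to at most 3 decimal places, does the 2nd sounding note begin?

note 2 onset = 3/4b = 245.902ms

1. 0.0ms @ 0 + 245.902ms (3/4)
2. 245.902ms @ 3/4 + 409.836ms (5/4)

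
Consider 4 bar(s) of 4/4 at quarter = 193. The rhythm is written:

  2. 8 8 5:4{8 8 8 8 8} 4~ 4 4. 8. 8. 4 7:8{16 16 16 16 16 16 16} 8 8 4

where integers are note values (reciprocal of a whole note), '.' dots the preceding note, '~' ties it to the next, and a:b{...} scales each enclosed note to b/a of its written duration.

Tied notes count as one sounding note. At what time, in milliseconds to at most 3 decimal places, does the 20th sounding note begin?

1. 0.0ms @ 0 + 932.642ms (3)
2. 932.642ms @ 3 + 155.44ms (1/2)
3. 1088.083ms @ 7/2 + 155.44ms (1/2)
4. 1243.523ms @ 4 + 124.352ms (2/5)
5. 1367.876ms @ 22/5 + 124.352ms (2/5)
6. 1492.228ms @ 24/5 + 124.352ms (2/5)
7. 1616.58ms @ 26/5 + 124.352ms (2/5)
8. 1740.933ms @ 28/5 + 124.352ms (2/5)
9. 1865.285ms @ 6 + 621.762ms (2)
10. 2487.047ms @ 8 + 466.321ms (3/2)
11. 2953.368ms @ 19/2 + 233.161ms (3/4)
12. 3186.528ms @ 41/4 + 233.161ms (3/4)
13. 3419.689ms @ 11 + 310.881ms (1)
14. 3730.57ms @ 12 + 88.823ms (2/7)
15. 3819.393ms @ 86/7 + 88.823ms (2/7)
16. 3908.216ms @ 88/7 + 88.823ms (2/7)
17. 3997.039ms @ 90/7 + 88.823ms (2/7)
18. 4085.862ms @ 92/7 + 88.823ms (2/7)
19. 4174.685ms @ 94/7 + 88.823ms (2/7)
20. 4263.509ms @ 96/7 + 88.823ms (2/7)
21. 4352.332ms @ 14 + 155.44ms (1/2)
22. 4507.772ms @ 29/2 + 155.44ms (1/2)
23. 4663.212ms @ 15 + 310.881ms (1)

note 20 onset = 96/7b = 4263.509ms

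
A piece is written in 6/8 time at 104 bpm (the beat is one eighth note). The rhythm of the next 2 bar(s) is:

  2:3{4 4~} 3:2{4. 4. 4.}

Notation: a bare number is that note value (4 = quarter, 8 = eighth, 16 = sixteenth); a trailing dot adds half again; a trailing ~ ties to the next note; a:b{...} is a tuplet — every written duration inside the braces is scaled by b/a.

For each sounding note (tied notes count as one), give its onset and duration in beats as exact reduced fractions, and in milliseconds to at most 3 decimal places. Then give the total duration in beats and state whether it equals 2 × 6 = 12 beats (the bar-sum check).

1) 0.0ms=0b +1730.769ms=3b
2) 1730.769ms=3b +2884.615ms=5b
3) 4615.385ms=8b +1153.846ms=2b
4) 5769.231ms=10b +1153.846ms=2b
Σ=12b of 12 (104bpm 6/8) — PASS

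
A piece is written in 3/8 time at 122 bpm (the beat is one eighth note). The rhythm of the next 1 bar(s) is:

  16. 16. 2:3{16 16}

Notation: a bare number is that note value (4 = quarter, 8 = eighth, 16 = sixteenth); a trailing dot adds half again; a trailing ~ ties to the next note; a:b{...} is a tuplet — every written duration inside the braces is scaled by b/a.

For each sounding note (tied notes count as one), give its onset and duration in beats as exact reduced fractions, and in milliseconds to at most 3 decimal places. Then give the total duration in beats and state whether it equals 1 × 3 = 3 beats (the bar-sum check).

1) 0.0ms=0b +368.852ms=3/4b
2) 368.852ms=3/4b +368.852ms=3/4b
3) 737.705ms=3/2b +368.852ms=3/4b
4) 1106.557ms=9/4b +368.852ms=3/4b
Σ=3b of 3 (122bpm 3/8) — PASS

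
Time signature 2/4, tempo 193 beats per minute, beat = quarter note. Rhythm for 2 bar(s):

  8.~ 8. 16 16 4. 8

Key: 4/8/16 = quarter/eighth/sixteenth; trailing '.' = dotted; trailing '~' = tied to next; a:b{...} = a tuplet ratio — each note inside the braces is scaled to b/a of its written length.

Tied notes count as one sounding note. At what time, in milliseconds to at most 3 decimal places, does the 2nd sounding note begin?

note 2 onset = 3/2b = 466.321ms

1. 0.0ms @ 0 + 466.321ms (3/2)
2. 466.321ms @ 3/2 + 77.72ms (1/4)
3. 544.041ms @ 7/4 + 77.72ms (1/4)
4. 621.762ms @ 2 + 466.321ms (3/2)
5. 1088.083ms @ 7/2 + 155.44ms (1/2)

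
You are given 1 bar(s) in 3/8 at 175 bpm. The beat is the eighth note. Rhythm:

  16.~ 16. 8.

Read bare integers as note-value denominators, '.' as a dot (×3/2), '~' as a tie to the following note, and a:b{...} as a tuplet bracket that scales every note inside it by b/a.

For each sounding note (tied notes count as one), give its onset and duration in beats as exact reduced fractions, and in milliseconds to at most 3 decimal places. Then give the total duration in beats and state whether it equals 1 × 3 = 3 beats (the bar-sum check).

1) 0.0ms=0b +514.286ms=3/2b
2) 514.286ms=3/2b +514.286ms=3/2b
Σ=3b of 3 (175bpm 3/8) — PASS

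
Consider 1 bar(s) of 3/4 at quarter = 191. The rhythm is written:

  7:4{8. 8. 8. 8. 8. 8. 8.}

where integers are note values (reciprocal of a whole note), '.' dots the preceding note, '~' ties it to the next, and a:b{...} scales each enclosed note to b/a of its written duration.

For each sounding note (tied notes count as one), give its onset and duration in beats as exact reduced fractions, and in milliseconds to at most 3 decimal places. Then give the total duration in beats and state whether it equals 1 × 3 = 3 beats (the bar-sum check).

1) 0.0ms=0b +134.63ms=3/7b
2) 134.63ms=3/7b +134.63ms=3/7b
3) 269.26ms=6/7b +134.63ms=3/7b
4) 403.889ms=9/7b +134.63ms=3/7b
5) 538.519ms=12/7b +134.63ms=3/7b
6) 673.149ms=15/7b +134.63ms=3/7b
7) 807.779ms=18/7b +134.63ms=3/7b
Σ=3b of 3 (191bpm 3/4) — PASS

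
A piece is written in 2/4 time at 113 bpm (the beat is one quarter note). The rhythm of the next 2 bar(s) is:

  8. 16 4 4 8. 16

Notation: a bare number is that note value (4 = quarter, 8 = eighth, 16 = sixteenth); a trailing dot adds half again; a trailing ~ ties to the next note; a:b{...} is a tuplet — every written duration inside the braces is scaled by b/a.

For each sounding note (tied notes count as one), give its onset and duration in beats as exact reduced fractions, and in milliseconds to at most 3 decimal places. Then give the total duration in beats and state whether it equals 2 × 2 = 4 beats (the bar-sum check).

1) 0.0ms=0b +398.23ms=3/4b
2) 398.23ms=3/4b +132.743ms=1/4b
3) 530.973ms=1b +530.973ms=1b
4) 1061.947ms=2b +530.973ms=1b
5) 1592.92ms=3b +398.23ms=3/4b
6) 1991.15ms=15/4b +132.743ms=1/4b
Σ=4b of 4 (113bpm 2/4) — PASS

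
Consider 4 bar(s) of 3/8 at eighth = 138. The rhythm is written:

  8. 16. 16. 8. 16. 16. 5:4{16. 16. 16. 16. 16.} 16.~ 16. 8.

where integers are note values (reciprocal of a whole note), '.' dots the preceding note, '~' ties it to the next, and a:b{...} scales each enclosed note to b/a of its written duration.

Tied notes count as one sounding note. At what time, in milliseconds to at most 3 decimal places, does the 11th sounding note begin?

note 11 onset = 42/5b = 3652.174ms

1. 0.0ms @ 0 + 652.174ms (3/2)
2. 652.174ms @ 3/2 + 326.087ms (3/4)
3. 978.261ms @ 9/4 + 326.087ms (3/4)
4. 1304.348ms @ 3 + 652.174ms (3/2)
5. 1956.522ms @ 9/2 + 326.087ms (3/4)
6. 2282.609ms @ 21/4 + 326.087ms (3/4)
7. 2608.696ms @ 6 + 260.87ms (3/5)
8. 2869.565ms @ 33/5 + 260.87ms (3/5)
9. 3130.435ms @ 36/5 + 260.87ms (3/5)
10. 3391.304ms @ 39/5 + 260.87ms (3/5)
11. 3652.174ms @ 42/5 + 260.87ms (3/5)
12. 3913.043ms @ 9 + 652.174ms (3/2)
13. 4565.217ms @ 21/2 + 652.174ms (3/2)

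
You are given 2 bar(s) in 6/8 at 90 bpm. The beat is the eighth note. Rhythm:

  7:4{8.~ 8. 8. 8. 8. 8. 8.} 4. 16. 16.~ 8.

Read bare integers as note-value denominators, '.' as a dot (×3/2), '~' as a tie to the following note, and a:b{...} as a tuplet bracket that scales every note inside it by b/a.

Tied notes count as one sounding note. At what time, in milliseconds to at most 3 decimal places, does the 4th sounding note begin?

note 4 onset = 24/7b = 2285.714ms

1. 0.0ms @ 0 + 1142.857ms (12/7)
2. 1142.857ms @ 12/7 + 571.429ms (6/7)
3. 1714.286ms @ 18/7 + 571.429ms (6/7)
4. 2285.714ms @ 24/7 + 571.429ms (6/7)
5. 2857.143ms @ 30/7 + 571.429ms (6/7)
6. 3428.571ms @ 36/7 + 571.429ms (6/7)
7. 4000.0ms @ 6 + 2000.0ms (3)
8. 6000.0ms @ 9 + 500.0ms (3/4)
9. 6500.0ms @ 39/4 + 1500.0ms (9/4)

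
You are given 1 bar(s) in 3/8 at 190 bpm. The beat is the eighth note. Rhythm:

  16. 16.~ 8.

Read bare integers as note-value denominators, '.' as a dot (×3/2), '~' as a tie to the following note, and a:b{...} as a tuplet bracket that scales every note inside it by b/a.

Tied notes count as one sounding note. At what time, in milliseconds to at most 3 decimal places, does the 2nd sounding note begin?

1. 0.0ms @ 0 + 236.842ms (3/4)
2. 236.842ms @ 3/4 + 710.526ms (9/4)

note 2 onset = 3/4b = 236.842ms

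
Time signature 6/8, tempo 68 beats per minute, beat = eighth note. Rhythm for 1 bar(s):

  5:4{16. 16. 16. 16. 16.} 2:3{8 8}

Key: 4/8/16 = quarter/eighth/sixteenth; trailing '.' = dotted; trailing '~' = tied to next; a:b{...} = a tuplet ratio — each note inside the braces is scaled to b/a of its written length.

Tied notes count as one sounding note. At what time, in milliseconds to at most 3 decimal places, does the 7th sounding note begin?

1. 0.0ms @ 0 + 529.412ms (3/5)
2. 529.412ms @ 3/5 + 529.412ms (3/5)
3. 1058.824ms @ 6/5 + 529.412ms (3/5)
4. 1588.235ms @ 9/5 + 529.412ms (3/5)
5. 2117.647ms @ 12/5 + 529.412ms (3/5)
6. 2647.059ms @ 3 + 1323.529ms (3/2)
7. 3970.588ms @ 9/2 + 1323.529ms (3/2)

note 7 onset = 9/2b = 3970.588ms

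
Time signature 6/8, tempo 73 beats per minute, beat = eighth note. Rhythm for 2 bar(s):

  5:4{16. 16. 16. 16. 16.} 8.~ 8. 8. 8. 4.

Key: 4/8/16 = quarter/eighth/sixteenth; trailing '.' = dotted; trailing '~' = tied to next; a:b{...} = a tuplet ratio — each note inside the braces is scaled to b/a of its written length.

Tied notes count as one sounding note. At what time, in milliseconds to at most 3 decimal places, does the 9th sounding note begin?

note 9 onset = 9b = 7397.26ms

1. 0.0ms @ 0 + 493.151ms (3/5)
2. 493.151ms @ 3/5 + 493.151ms (3/5)
3. 986.301ms @ 6/5 + 493.151ms (3/5)
4. 1479.452ms @ 9/5 + 493.151ms (3/5)
5. 1972.603ms @ 12/5 + 493.151ms (3/5)
6. 2465.753ms @ 3 + 2465.753ms (3)
7. 4931.507ms @ 6 + 1232.877ms (3/2)
8. 6164.384ms @ 15/2 + 1232.877ms (3/2)
9. 7397.26ms @ 9 + 2465.753ms (3)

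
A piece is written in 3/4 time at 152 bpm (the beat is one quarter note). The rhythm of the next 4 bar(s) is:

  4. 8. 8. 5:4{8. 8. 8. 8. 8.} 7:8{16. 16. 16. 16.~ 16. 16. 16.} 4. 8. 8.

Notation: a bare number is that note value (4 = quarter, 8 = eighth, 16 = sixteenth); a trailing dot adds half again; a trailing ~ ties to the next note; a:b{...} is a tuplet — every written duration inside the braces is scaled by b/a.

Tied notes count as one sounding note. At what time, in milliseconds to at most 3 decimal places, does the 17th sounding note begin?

note 17 onset = 45/4b = 4440.789ms

1. 0.0ms @ 0 + 592.105ms (3/2)
2. 592.105ms @ 3/2 + 296.053ms (3/4)
3. 888.158ms @ 9/4 + 296.053ms (3/4)
4. 1184.211ms @ 3 + 236.842ms (3/5)
5. 1421.053ms @ 18/5 + 236.842ms (3/5)
6. 1657.895ms @ 21/5 + 236.842ms (3/5)
7. 1894.737ms @ 24/5 + 236.842ms (3/5)
8. 2131.579ms @ 27/5 + 236.842ms (3/5)
9. 2368.421ms @ 6 + 169.173ms (3/7)
10. 2537.594ms @ 45/7 + 169.173ms (3/7)
11. 2706.767ms @ 48/7 + 169.173ms (3/7)
12. 2875.94ms @ 51/7 + 338.346ms (6/7)
13. 3214.286ms @ 57/7 + 169.173ms (3/7)
14. 3383.459ms @ 60/7 + 169.173ms (3/7)
15. 3552.632ms @ 9 + 592.105ms (3/2)
16. 4144.737ms @ 21/2 + 296.053ms (3/4)
17. 4440.789ms @ 45/4 + 296.053ms (3/4)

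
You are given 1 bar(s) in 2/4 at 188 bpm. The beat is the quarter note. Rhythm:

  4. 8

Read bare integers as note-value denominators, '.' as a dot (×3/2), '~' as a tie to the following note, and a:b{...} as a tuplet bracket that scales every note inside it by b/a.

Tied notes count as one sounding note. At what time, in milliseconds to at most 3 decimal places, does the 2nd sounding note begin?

1. 0.0ms @ 0 + 478.723ms (3/2)
2. 478.723ms @ 3/2 + 159.574ms (1/2)

note 2 onset = 3/2b = 478.723ms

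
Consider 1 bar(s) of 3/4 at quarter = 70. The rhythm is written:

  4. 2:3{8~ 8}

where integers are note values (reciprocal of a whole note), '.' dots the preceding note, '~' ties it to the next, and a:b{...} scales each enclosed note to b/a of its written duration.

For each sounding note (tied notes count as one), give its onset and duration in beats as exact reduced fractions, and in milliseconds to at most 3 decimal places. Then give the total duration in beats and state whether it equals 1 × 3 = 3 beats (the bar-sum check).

1) 0.0ms=0b +1285.714ms=3/2b
2) 1285.714ms=3/2b +1285.714ms=3/2b
Σ=3b of 3 (70bpm 3/4) — PASS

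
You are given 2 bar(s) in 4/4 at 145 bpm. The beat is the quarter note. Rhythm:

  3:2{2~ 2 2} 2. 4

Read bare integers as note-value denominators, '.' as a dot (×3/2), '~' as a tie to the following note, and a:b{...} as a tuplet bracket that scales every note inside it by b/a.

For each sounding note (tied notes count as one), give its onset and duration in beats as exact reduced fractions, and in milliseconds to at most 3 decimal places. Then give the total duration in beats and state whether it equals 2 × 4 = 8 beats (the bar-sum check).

1) 0.0ms=0b +1103.448ms=8/3b
2) 1103.448ms=8/3b +551.724ms=4/3b
3) 1655.172ms=4b +1241.379ms=3b
4) 2896.552ms=7b +413.793ms=1b
Σ=8b of 8 (145bpm 4/4) — PASS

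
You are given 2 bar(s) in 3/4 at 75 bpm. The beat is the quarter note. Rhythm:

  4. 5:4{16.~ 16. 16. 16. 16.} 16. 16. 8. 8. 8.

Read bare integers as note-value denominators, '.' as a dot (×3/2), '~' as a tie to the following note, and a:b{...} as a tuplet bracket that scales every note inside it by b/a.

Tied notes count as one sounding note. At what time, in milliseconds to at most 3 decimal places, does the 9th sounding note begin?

note 9 onset = 9/2b = 3600.0ms

1. 0.0ms @ 0 + 1200.0ms (3/2)
2. 1200.0ms @ 3/2 + 480.0ms (3/5)
3. 1680.0ms @ 21/10 + 240.0ms (3/10)
4. 1920.0ms @ 12/5 + 240.0ms (3/10)
5. 2160.0ms @ 27/10 + 240.0ms (3/10)
6. 2400.0ms @ 3 + 300.0ms (3/8)
7. 2700.0ms @ 27/8 + 300.0ms (3/8)
8. 3000.0ms @ 15/4 + 600.0ms (3/4)
9. 3600.0ms @ 9/2 + 600.0ms (3/4)
10. 4200.0ms @ 21/4 + 600.0ms (3/4)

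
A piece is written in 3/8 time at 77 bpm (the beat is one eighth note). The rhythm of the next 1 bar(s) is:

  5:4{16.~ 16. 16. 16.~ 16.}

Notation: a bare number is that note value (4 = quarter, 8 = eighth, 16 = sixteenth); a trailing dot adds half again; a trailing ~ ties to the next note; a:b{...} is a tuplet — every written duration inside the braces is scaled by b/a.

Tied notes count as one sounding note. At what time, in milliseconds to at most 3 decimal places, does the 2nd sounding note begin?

note 2 onset = 6/5b = 935.065ms

1. 0.0ms @ 0 + 935.065ms (6/5)
2. 935.065ms @ 6/5 + 467.532ms (3/5)
3. 1402.597ms @ 9/5 + 935.065ms (6/5)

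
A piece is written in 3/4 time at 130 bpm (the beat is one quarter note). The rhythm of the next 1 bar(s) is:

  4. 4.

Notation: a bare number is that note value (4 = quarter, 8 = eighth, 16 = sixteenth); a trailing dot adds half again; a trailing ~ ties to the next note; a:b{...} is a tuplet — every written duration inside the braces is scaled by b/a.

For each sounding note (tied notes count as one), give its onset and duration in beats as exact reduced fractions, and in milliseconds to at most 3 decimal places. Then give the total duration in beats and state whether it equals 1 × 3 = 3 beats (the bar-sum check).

1) 0.0ms=0b +692.308ms=3/2b
2) 692.308ms=3/2b +692.308ms=3/2b
Σ=3b of 3 (130bpm 3/4) — PASS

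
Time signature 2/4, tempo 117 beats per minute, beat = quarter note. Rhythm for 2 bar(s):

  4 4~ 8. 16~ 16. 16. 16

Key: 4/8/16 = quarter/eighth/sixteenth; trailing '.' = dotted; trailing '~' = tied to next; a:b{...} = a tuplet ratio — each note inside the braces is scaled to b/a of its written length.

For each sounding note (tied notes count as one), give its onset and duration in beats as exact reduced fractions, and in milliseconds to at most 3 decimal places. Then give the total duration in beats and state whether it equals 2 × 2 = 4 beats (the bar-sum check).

1) 0.0ms=0b +512.821ms=1b
2) 512.821ms=1b +897.436ms=7/4b
3) 1410.256ms=11/4b +320.513ms=5/8b
4) 1730.769ms=27/8b +192.308ms=3/8b
5) 1923.077ms=15/4b +128.205ms=1/4b
Σ=4b of 4 (117bpm 2/4) — PASS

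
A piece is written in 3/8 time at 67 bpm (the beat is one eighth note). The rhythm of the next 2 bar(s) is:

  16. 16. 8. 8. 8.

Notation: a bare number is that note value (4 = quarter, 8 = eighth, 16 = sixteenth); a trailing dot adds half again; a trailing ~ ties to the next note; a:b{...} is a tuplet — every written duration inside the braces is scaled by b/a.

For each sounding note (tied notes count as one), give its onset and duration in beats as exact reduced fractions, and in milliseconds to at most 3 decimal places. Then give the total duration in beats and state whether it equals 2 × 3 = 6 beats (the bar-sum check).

1) 0.0ms=0b +671.642ms=3/4b
2) 671.642ms=3/4b +671.642ms=3/4b
3) 1343.284ms=3/2b +1343.284ms=3/2b
4) 2686.567ms=3b +1343.284ms=3/2b
5) 4029.851ms=9/2b +1343.284ms=3/2b
Σ=6b of 6 (67bpm 3/8) — PASS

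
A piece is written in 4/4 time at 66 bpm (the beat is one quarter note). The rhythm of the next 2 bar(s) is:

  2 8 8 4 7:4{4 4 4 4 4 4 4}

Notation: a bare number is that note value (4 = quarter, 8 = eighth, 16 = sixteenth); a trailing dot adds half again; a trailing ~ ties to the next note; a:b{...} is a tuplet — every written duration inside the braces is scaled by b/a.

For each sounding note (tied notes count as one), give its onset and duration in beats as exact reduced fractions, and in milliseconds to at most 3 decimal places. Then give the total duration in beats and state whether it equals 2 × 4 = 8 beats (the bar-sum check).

1) 0.0ms=0b +1818.182ms=2b
2) 1818.182ms=2b +454.545ms=1/2b
3) 2272.727ms=5/2b +454.545ms=1/2b
4) 2727.273ms=3b +909.091ms=1b
5) 3636.364ms=4b +519.481ms=4/7b
6) 4155.844ms=32/7b +519.481ms=4/7b
7) 4675.325ms=36/7b +519.481ms=4/7b
8) 5194.805ms=40/7b +519.481ms=4/7b
9) 5714.286ms=44/7b +519.481ms=4/7b
10) 6233.766ms=48/7b +519.481ms=4/7b
11) 6753.247ms=52/7b +519.481ms=4/7b
Σ=8b of 8 (66bpm 4/4) — PASS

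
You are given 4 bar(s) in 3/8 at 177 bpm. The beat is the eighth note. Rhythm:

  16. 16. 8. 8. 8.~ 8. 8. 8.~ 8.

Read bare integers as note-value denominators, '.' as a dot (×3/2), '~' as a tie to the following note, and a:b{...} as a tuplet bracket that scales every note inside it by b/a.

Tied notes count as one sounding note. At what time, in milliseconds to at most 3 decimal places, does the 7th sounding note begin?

1. 0.0ms @ 0 + 254.237ms (3/4)
2. 254.237ms @ 3/4 + 254.237ms (3/4)
3. 508.475ms @ 3/2 + 508.475ms (3/2)
4. 1016.949ms @ 3 + 508.475ms (3/2)
5. 1525.424ms @ 9/2 + 1016.949ms (3)
6. 2542.373ms @ 15/2 + 508.475ms (3/2)
7. 3050.847ms @ 9 + 1016.949ms (3)

note 7 onset = 9b = 3050.847ms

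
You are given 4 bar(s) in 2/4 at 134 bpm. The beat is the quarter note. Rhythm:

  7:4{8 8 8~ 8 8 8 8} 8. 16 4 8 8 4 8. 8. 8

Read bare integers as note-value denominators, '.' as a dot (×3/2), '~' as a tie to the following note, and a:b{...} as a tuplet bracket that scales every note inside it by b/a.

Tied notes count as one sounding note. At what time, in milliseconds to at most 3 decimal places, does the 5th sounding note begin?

note 5 onset = 10/7b = 639.659ms

1. 0.0ms @ 0 + 127.932ms (2/7)
2. 127.932ms @ 2/7 + 127.932ms (2/7)
3. 255.864ms @ 4/7 + 255.864ms (4/7)
4. 511.727ms @ 8/7 + 127.932ms (2/7)
5. 639.659ms @ 10/7 + 127.932ms (2/7)
6. 767.591ms @ 12/7 + 127.932ms (2/7)
7. 895.522ms @ 2 + 335.821ms (3/4)
8. 1231.343ms @ 11/4 + 111.94ms (1/4)
9. 1343.284ms @ 3 + 447.761ms (1)
10. 1791.045ms @ 4 + 223.881ms (1/2)
11. 2014.925ms @ 9/2 + 223.881ms (1/2)
12. 2238.806ms @ 5 + 447.761ms (1)
13. 2686.567ms @ 6 + 335.821ms (3/4)
14. 3022.388ms @ 27/4 + 335.821ms (3/4)
15. 3358.209ms @ 15/2 + 223.881ms (1/2)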